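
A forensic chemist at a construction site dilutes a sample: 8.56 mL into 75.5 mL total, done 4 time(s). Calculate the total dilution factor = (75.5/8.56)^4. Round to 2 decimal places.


Dilution factor calculation:
Single dilution = V_total / V_sample = 75.5 / 8.56 ≈ 8.820093
Number of dilutions = 4
Total DF = (75.5 / 8.56)^4 (full precision, rounded at the end) = 6051.91

6051.91


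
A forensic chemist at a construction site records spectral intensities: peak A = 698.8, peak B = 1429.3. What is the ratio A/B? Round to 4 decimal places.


Spectral peak ratio:
Peak A = 698.8 counts
Peak B = 1429.3 counts
Ratio = 698.8 / 1429.3 = 0.4889

0.4889


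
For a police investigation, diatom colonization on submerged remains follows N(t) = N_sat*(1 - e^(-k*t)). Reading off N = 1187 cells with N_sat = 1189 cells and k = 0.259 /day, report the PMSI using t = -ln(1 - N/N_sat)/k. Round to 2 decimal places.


PMSI from diatom colonization curve:
N / N_sat = 1187 / 1189 = 0.998318
1 - N/N_sat = 0.001682
ln(1 - N/N_sat) = -6.387772
t = -ln(1 - N/N_sat) / k = -(-6.387772) / 0.259 = 24.66 days

24.66


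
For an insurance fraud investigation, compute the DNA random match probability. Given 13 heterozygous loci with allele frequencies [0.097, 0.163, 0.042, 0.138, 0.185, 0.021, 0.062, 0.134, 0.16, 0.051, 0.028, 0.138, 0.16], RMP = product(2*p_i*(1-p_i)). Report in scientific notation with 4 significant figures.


Computing RMP for 13 loci:
Locus 1: 2 * 0.097 * 0.903 = 0.175182
Locus 2: 2 * 0.163 * 0.837 = 0.272862
Locus 3: 2 * 0.042 * 0.958 = 0.080472
Locus 4: 2 * 0.138 * 0.862 = 0.237912
Locus 5: 2 * 0.185 * 0.815 = 0.30155
Locus 6: 2 * 0.021 * 0.979 = 0.041118
Locus 7: 2 * 0.062 * 0.938 = 0.116312
Locus 8: 2 * 0.134 * 0.866 = 0.232088
Locus 9: 2 * 0.16 * 0.84 = 0.2688
Locus 10: 2 * 0.051 * 0.949 = 0.096798
Locus 11: 2 * 0.028 * 0.972 = 0.054432
Locus 12: 2 * 0.138 * 0.862 = 0.237912
Locus 13: 2 * 0.16 * 0.84 = 0.2688
RMP = 2.774e-11

2.774e-11


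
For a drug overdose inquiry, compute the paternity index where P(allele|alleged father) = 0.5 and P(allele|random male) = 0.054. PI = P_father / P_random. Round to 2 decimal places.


Paternity Index calculation:
PI = P(allele|father) / P(allele|random)
PI = 0.5 / 0.054
PI = 9.26

9.26


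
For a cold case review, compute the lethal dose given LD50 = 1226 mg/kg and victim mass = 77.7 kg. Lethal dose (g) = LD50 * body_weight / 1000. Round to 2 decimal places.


Lethal dose calculation:
Lethal dose = LD50 * body_weight / 1000
= 1226 * 77.7 / 1000
= 95260.2 / 1000
= 95.26 g

95.26


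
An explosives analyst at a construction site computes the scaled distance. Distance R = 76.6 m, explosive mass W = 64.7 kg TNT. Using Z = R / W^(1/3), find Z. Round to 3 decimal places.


Scaled distance calculation:
W^(1/3) = 64.7^(1/3) = 4.01453
Z = R / W^(1/3) = 76.6 / 4.01453
Z = 19.081 m/kg^(1/3)

19.081


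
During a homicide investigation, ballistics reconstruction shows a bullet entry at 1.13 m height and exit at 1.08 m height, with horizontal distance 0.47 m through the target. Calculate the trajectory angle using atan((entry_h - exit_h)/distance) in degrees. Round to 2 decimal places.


Bullet trajectory angle:
Height difference = 1.13 - 1.08 = 0.05 m
angle = atan(0.05 / 0.47)
angle = atan(0.106383)
angle = 6.07 degrees

6.07


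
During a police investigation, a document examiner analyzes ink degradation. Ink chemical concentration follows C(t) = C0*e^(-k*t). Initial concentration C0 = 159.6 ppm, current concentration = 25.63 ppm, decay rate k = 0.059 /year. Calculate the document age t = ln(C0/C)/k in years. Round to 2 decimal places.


Document age estimation:
C0/C = 159.6 / 25.63 = 6.227078
ln(C0/C) = 1.828907
t = 1.828907 / 0.059 = 31.00 years

31.00


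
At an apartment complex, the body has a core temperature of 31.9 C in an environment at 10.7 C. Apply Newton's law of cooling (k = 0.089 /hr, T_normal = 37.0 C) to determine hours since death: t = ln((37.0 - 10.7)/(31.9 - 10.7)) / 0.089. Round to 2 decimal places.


Using Newton's law of cooling:
t = ln((T_normal - T_ambient) / (T_body - T_ambient)) / k
T_normal - T_ambient = 26.3
T_body - T_ambient = 21.2
Ratio = 1.240566
ln(ratio) = 0.215568
t = 0.215568 / 0.089 = 2.42 hours

2.42


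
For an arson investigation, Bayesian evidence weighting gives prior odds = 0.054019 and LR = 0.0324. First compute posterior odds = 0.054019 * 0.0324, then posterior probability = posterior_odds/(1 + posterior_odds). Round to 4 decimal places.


Bayesian evidence evaluation:
Posterior odds = prior_odds * LR = 0.054019 * 0.0324 = 0.001750216
Posterior probability = posterior_odds / (1 + posterior_odds)
= 0.001750216 / (1 + 0.001750216)
= 0.001750216 / 1.001750216
= 0.0017

0.0017


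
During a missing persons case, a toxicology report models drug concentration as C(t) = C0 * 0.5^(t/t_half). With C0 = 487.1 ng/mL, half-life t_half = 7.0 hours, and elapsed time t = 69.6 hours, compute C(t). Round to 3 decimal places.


Drug concentration decay:
Number of half-lives = t / t_half = 69.6 / 7.0 = 9.942857
Decay factor = 0.5^9.942857 = 0.00101602
C(t) = 487.1 * 0.00101602 = 0.495 ng/mL

0.495


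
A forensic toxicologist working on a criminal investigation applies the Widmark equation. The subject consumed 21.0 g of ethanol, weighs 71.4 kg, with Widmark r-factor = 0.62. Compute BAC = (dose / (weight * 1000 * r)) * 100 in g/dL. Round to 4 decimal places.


Applying the Widmark formula:
BAC = (dose_g / (body_wt * 1000 * r)) * 100
Denominator = 71.4 * 1000 * 0.62 = 44268
BAC = (21.0 / 44268) * 100
BAC = 0.0474 g/dL

0.0474


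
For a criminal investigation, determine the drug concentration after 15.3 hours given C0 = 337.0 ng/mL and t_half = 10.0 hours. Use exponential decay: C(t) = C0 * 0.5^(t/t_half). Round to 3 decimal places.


Drug concentration decay:
Number of half-lives = t / t_half = 15.3 / 10.0 = 1.53
Decay factor = 0.5^1.53 = 0.34627737
C(t) = 337.0 * 0.34627737 = 116.695 ng/mL

116.695


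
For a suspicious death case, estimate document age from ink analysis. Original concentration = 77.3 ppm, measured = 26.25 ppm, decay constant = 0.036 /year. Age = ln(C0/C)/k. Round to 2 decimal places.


Document age estimation:
C0/C = 77.3 / 26.25 = 2.944762
ln(C0/C) = 1.080028
t = 1.080028 / 0.036 = 30.00 years

30.00


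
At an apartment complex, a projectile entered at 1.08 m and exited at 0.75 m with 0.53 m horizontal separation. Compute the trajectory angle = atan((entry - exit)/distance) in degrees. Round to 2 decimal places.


Bullet trajectory angle:
Height difference = 1.08 - 0.75 = 0.33 m
angle = atan(0.33 / 0.53)
angle = atan(0.622642)
angle = 31.91 degrees

31.91


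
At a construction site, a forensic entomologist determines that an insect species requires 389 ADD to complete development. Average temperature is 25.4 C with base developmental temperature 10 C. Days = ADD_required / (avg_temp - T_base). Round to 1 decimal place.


Insect development time:
Effective temperature = avg_temp - T_base = 25.4 - 10 = 15.4 C
Days = ADD / effective_temp = 389 / 15.4 = 25.3 days

25.3


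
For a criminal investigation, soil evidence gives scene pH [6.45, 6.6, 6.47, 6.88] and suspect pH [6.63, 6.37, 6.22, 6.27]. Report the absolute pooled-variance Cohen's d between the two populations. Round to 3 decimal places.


Pooled-variance Cohen's d for soil pH comparison:
Scene mean = 26.4 / 4 = 6.6
Suspect mean = 25.49 / 4 = 6.3725
Scene sample variance s_s^2 = 0.039267
Suspect sample variance s_c^2 = 0.033358
Pooled variance = ((n_s-1)*s_s^2 + (n_c-1)*s_c^2) / (n_s + n_c - 2) = 0.036313
Pooled SD = sqrt(0.036313) = 0.19056
Mean difference = 0.2275
|d| = |0.2275| / 0.19056 = 1.194

1.194


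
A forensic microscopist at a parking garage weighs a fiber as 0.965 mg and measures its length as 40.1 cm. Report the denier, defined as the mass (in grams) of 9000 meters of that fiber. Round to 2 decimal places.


Denier calculation:
Mass in grams = 0.965 mg / 1000 = 0.000965 g
Length in meters = 40.1 cm / 100 = 0.401 m
Linear density = mass / length = 0.000965 / 0.401 = 0.00240648 g/m
Denier = (g/m) * 9000 = 0.00240648 * 9000 = 21.66

21.66


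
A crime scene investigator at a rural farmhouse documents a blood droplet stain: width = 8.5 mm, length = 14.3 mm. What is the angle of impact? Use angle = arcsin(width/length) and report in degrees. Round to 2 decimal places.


Blood spatter impact angle calculation:
width / length = 8.5 / 14.3 = 0.594406
angle = arcsin(0.594406)
angle = 36.47 degrees

36.47


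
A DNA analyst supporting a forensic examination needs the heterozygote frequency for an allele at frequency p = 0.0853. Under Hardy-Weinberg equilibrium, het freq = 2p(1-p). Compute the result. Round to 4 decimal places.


Hardy-Weinberg heterozygote frequency:
q = 1 - p = 1 - 0.0853 = 0.9147
2pq = 2 * 0.0853 * 0.9147 = 0.1560

0.1560


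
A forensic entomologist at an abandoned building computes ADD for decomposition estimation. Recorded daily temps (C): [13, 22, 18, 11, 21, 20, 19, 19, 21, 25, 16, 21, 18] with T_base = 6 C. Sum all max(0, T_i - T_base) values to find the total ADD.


Computing ADD day by day:
Day 1: max(0, 13 - 6) = 7
Day 2: max(0, 22 - 6) = 16
Day 3: max(0, 18 - 6) = 12
Day 4: max(0, 11 - 6) = 5
Day 5: max(0, 21 - 6) = 15
Day 6: max(0, 20 - 6) = 14
Day 7: max(0, 19 - 6) = 13
Day 8: max(0, 19 - 6) = 13
Day 9: max(0, 21 - 6) = 15
Day 10: max(0, 25 - 6) = 19
Day 11: max(0, 16 - 6) = 10
Day 12: max(0, 21 - 6) = 15
Day 13: max(0, 18 - 6) = 12
Total ADD = 166

166


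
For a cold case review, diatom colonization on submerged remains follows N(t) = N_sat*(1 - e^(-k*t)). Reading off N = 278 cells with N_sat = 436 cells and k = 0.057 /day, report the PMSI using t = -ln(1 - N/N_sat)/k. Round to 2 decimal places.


PMSI from diatom colonization curve:
N / N_sat = 278 / 436 = 0.637615
1 - N/N_sat = 0.362385
ln(1 - N/N_sat) = -1.015048
t = -ln(1 - N/N_sat) / k = -(-1.015048) / 0.057 = 17.81 days

17.81


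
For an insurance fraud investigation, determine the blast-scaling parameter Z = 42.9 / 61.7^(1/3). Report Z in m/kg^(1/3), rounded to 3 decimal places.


Scaled distance calculation:
W^(1/3) = 61.7^(1/3) = 3.951498
Z = R / W^(1/3) = 42.9 / 3.951498
Z = 10.857 m/kg^(1/3)

10.857


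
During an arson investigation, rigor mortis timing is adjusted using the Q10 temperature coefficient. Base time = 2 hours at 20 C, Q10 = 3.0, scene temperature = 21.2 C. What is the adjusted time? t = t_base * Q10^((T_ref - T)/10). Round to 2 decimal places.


Rigor mortis time adjustment:
Exponent = (T_ref - T_actual) / 10 = (20 - 21.2) / 10 = -0.12
Q10 factor = 3.0^-0.12 = 0.87649
t_adjusted = 2 * 0.87649 = 1.75 hours

1.75


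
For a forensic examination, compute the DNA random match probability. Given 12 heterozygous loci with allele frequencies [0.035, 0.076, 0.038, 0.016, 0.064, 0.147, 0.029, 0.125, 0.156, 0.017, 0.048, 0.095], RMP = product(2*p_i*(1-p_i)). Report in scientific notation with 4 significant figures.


Computing RMP for 12 loci:
Locus 1: 2 * 0.035 * 0.965 = 0.06755
Locus 2: 2 * 0.076 * 0.924 = 0.140448
Locus 3: 2 * 0.038 * 0.962 = 0.073112
Locus 4: 2 * 0.016 * 0.984 = 0.031488
Locus 5: 2 * 0.064 * 0.936 = 0.119808
Locus 6: 2 * 0.147 * 0.853 = 0.250782
Locus 7: 2 * 0.029 * 0.971 = 0.056318
Locus 8: 2 * 0.125 * 0.875 = 0.21875
Locus 9: 2 * 0.156 * 0.844 = 0.263328
Locus 10: 2 * 0.017 * 0.983 = 0.033422
Locus 11: 2 * 0.048 * 0.952 = 0.091392
Locus 12: 2 * 0.095 * 0.905 = 0.17195
RMP = 1.118e-12

1.118e-12


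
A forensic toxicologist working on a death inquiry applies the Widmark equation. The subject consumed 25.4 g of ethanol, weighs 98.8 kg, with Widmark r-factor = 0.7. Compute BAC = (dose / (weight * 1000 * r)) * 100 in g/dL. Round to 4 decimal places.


Applying the Widmark formula:
BAC = (dose_g / (body_wt * 1000 * r)) * 100
Denominator = 98.8 * 1000 * 0.7 = 69160
BAC = (25.4 / 69160) * 100
BAC = 0.0367 g/dL

0.0367


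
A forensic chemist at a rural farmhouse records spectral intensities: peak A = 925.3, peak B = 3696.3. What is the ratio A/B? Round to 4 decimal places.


Spectral peak ratio:
Peak A = 925.3 counts
Peak B = 3696.3 counts
Ratio = 925.3 / 3696.3 = 0.2503

0.2503


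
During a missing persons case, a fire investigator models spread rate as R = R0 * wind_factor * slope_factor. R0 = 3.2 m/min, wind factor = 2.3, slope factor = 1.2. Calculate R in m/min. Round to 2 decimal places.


Fire spread rate calculation:
R = R0 * wind_factor * slope_factor
= 3.2 * 2.3 * 1.2
= 7.36 * 1.2
= 8.83 m/min

8.83


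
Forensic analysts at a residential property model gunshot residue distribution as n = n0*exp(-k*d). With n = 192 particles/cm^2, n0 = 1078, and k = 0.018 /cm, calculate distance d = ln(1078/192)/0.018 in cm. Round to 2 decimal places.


GSR distance calculation:
n0/n = 1078 / 192 = 5.614583
ln(n0/n) = 1.725367
d = 1.725367 / 0.018 = 95.85 cm

95.85


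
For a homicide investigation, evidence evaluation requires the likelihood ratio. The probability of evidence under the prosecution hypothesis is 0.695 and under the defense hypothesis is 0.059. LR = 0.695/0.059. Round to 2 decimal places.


Likelihood ratio calculation:
LR = P(E|Hp) / P(E|Hd)
LR = 0.695 / 0.059
LR = 11.78

11.78


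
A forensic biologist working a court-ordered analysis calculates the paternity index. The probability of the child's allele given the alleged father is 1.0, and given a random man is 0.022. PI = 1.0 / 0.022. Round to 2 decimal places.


Paternity Index calculation:
PI = P(allele|father) / P(allele|random)
PI = 1.0 / 0.022
PI = 45.45

45.45


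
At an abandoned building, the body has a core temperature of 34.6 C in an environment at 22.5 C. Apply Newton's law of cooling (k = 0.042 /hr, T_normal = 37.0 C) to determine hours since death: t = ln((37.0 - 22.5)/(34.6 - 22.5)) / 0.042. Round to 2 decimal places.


Using Newton's law of cooling:
t = ln((T_normal - T_ambient) / (T_body - T_ambient)) / k
T_normal - T_ambient = 14.5
T_body - T_ambient = 12.1
Ratio = 1.198347
ln(ratio) = 0.180943
t = 0.180943 / 0.042 = 4.31 hours

4.31


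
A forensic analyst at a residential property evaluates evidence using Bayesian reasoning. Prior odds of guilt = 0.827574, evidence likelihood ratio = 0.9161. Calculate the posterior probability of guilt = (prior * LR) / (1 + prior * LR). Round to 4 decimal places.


Bayesian evidence evaluation:
Posterior odds = prior_odds * LR = 0.827574 * 0.9161 = 0.7581405
Posterior probability = posterior_odds / (1 + posterior_odds)
= 0.7581405 / (1 + 0.7581405)
= 0.7581405 / 1.7581405
= 0.4312

0.4312


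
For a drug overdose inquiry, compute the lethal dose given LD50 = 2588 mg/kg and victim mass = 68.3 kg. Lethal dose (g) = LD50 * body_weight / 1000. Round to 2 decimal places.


Lethal dose calculation:
Lethal dose = LD50 * body_weight / 1000
= 2588 * 68.3 / 1000
= 176760.4 / 1000
= 176.76 g

176.76


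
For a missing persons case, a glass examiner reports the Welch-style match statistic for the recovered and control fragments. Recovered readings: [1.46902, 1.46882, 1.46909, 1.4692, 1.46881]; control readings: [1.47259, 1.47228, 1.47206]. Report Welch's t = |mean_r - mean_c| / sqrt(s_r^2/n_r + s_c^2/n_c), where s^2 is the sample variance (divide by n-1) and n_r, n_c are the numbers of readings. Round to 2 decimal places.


Welch's t-criterion for glass RI comparison:
Recovered mean = sum / n_r = 7.34494 / 5 = 1.468988
Control mean = sum / n_c = 4.41693 / 3 = 1.47231
Recovered sample variance s_r^2 = 2.907e-08
Control sample variance s_c^2 = 7.09e-08
Welch SE (unpooled) = sqrt(s_r^2/n_r + s_c^2/n_c) = sqrt(5.814e-09 + 2.36333e-08) = sqrt(2.94473e-08) = 0.000171602
|mean_r - mean_c| = 0.003322
t = 0.003322 / 0.000171602 = 19.36

19.36


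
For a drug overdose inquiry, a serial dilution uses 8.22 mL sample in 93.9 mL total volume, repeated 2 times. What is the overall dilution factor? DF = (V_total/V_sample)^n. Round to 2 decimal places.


Dilution factor calculation:
Single dilution = V_total / V_sample = 93.9 / 8.22 ≈ 11.423358
Number of dilutions = 2
Total DF = (93.9 / 8.22)^2 (full precision, rounded at the end) = 130.49

130.49


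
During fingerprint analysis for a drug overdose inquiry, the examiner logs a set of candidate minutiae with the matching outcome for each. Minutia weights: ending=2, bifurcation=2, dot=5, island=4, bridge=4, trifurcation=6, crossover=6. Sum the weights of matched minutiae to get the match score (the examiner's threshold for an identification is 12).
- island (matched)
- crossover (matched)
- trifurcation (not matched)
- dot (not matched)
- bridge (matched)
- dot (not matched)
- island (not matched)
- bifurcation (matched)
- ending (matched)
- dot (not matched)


Weighted minutiae match score:
  island: matched, +4 (running total 4)
  crossover: matched, +6 (running total 10)
  trifurcation: not matched, +0
  dot: not matched, +0
  bridge: matched, +4 (running total 14)
  dot: not matched, +0
  island: not matched, +0
  bifurcation: matched, +2 (running total 16)
  ending: matched, +2 (running total 18)
  dot: not matched, +0
Total score = 18
Threshold = 12; verdict = identification

18


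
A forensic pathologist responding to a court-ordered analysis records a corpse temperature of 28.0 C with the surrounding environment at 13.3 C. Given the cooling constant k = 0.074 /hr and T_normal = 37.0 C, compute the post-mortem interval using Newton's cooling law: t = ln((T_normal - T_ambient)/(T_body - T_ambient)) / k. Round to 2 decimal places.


Using Newton's law of cooling:
t = ln((T_normal - T_ambient) / (T_body - T_ambient)) / k
T_normal - T_ambient = 23.7
T_body - T_ambient = 14.7
Ratio = 1.612245
ln(ratio) = 0.477628
t = 0.477628 / 0.074 = 6.45 hours

6.45


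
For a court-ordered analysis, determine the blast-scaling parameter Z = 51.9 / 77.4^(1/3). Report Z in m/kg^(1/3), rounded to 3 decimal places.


Scaled distance calculation:
W^(1/3) = 77.4^(1/3) = 4.261675
Z = R / W^(1/3) = 51.9 / 4.261675
Z = 12.178 m/kg^(1/3)

12.178


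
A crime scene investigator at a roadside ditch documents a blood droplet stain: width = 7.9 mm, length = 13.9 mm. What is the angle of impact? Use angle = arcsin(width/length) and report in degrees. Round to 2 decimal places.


Blood spatter impact angle calculation:
width / length = 7.9 / 13.9 = 0.568345
angle = arcsin(0.568345)
angle = 34.63 degrees

34.63


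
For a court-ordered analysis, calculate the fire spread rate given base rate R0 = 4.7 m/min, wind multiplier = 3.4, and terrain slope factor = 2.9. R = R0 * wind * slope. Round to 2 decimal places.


Fire spread rate calculation:
R = R0 * wind_factor * slope_factor
= 4.7 * 3.4 * 2.9
= 15.98 * 2.9
= 46.34 m/min

46.34


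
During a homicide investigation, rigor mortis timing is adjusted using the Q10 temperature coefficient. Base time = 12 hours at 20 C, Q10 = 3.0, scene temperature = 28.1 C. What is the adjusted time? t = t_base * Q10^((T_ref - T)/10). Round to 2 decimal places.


Rigor mortis time adjustment:
Exponent = (T_ref - T_actual) / 10 = (20 - 28.1) / 10 = -0.81
Q10 factor = 3.0^-0.81 = 0.41071
t_adjusted = 12 * 0.41071 = 4.93 hours

4.93


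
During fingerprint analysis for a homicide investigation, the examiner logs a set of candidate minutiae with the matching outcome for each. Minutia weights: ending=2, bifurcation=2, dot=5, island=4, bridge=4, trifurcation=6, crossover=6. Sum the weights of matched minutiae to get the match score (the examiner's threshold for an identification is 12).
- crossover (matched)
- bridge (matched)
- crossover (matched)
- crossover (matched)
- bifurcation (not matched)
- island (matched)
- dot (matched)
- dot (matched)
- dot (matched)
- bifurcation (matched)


Weighted minutiae match score:
  crossover: matched, +6 (running total 6)
  bridge: matched, +4 (running total 10)
  crossover: matched, +6 (running total 16)
  crossover: matched, +6 (running total 22)
  bifurcation: not matched, +0
  island: matched, +4 (running total 26)
  dot: matched, +5 (running total 31)
  dot: matched, +5 (running total 36)
  dot: matched, +5 (running total 41)
  bifurcation: matched, +2 (running total 43)
Total score = 43
Threshold = 12; verdict = identification

43


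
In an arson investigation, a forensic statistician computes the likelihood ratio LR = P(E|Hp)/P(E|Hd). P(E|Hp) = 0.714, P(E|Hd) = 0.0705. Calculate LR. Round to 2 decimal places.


Likelihood ratio calculation:
LR = P(E|Hp) / P(E|Hd)
LR = 0.714 / 0.0705
LR = 10.13

10.13


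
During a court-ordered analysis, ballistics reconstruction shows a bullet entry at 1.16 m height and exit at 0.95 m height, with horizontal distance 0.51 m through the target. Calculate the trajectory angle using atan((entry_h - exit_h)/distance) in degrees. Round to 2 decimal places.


Bullet trajectory angle:
Height difference = 1.16 - 0.95 = 0.21 m
angle = atan(0.21 / 0.51)
angle = atan(0.411765)
angle = 22.38 degrees

22.38


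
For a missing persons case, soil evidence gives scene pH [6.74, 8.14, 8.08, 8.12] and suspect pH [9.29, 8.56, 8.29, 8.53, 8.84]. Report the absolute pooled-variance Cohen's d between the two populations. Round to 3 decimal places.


Pooled-variance Cohen's d for soil pH comparison:
Scene mean = 31.08 / 4 = 7.77
Suspect mean = 43.51 / 5 = 8.702
Scene sample variance s_s^2 = 0.472133
Suspect sample variance s_c^2 = 0.14607
Pooled variance = ((n_s-1)*s_s^2 + (n_c-1)*s_c^2) / (n_s + n_c - 2) = 0.285811
Pooled SD = sqrt(0.285811) = 0.534613
Mean difference = -0.932
|d| = |-0.932| / 0.534613 = 1.743

1.743


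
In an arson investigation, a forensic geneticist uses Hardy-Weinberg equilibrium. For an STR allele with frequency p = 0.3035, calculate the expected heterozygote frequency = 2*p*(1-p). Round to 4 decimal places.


Hardy-Weinberg heterozygote frequency:
q = 1 - p = 1 - 0.3035 = 0.6965
2pq = 2 * 0.3035 * 0.6965 = 0.4228

0.4228


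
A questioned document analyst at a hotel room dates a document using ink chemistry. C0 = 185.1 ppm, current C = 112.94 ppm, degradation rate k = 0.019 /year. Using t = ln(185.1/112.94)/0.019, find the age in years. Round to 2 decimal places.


Document age estimation:
C0/C = 185.1 / 112.94 = 1.638923
ln(C0/C) = 0.494039
t = 0.494039 / 0.019 = 26.00 years

26.00


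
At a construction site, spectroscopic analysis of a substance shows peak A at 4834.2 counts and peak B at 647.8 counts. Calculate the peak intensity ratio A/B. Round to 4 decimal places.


Spectral peak ratio:
Peak A = 4834.2 counts
Peak B = 647.8 counts
Ratio = 4834.2 / 647.8 = 7.4625

7.4625


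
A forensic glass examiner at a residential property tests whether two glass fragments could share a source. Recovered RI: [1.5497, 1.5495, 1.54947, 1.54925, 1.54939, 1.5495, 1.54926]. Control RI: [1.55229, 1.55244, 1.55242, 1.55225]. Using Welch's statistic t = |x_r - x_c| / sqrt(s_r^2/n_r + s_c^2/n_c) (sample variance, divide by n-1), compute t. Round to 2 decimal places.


Welch's t-criterion for glass RI comparison:
Recovered mean = sum / n_r = 10.84607 / 7 = 1.5494386
Control mean = sum / n_c = 6.2094 / 4 = 1.55235
Recovered sample variance s_r^2 = 2.44476e-08
Control sample variance s_c^2 = 8.86667e-09
Welch SE (unpooled) = sqrt(s_r^2/n_r + s_c^2/n_c) = sqrt(3.49252e-09 + 2.21667e-09) = sqrt(5.70919e-09) = 7.55592e-05
|mean_r - mean_c| = 0.00291143
t = 0.00291143 / 7.55592e-05 = 38.53

38.53


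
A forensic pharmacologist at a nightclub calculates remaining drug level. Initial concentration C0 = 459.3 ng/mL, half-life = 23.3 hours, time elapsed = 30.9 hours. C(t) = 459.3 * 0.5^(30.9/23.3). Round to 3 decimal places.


Drug concentration decay:
Number of half-lives = t / t_half = 30.9 / 23.3 = 1.32618
Decay factor = 0.5^1.32618 = 0.39882286
C(t) = 459.3 * 0.39882286 = 183.179 ng/mL

183.179


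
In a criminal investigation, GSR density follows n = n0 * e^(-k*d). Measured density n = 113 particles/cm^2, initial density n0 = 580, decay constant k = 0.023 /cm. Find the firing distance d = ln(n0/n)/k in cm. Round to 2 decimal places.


GSR distance calculation:
n0/n = 580 / 113 = 5.132743
ln(n0/n) = 1.63564
d = 1.63564 / 0.023 = 71.11 cm

71.11


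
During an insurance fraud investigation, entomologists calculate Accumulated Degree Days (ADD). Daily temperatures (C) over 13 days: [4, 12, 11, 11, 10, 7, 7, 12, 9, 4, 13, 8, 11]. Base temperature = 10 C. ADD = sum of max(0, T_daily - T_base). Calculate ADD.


Computing ADD day by day:
Day 1: max(0, 4 - 10) = 0
Day 2: max(0, 12 - 10) = 2
Day 3: max(0, 11 - 10) = 1
Day 4: max(0, 11 - 10) = 1
Day 5: max(0, 10 - 10) = 0
Day 6: max(0, 7 - 10) = 0
Day 7: max(0, 7 - 10) = 0
Day 8: max(0, 12 - 10) = 2
Day 9: max(0, 9 - 10) = 0
Day 10: max(0, 4 - 10) = 0
Day 11: max(0, 13 - 10) = 3
Day 12: max(0, 8 - 10) = 0
Day 13: max(0, 11 - 10) = 1
Total ADD = 10

10


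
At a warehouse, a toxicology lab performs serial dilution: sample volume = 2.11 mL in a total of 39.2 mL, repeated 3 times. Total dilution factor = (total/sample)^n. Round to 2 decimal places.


Dilution factor calculation:
Single dilution = V_total / V_sample = 39.2 / 2.11 ≈ 18.578199
Number of dilutions = 3
Total DF = (39.2 / 2.11)^3 (full precision, rounded at the end) = 6412.26

6412.26


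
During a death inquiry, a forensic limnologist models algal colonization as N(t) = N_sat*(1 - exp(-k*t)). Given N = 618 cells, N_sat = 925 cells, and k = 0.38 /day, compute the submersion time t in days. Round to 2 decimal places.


PMSI from diatom colonization curve:
N / N_sat = 618 / 925 = 0.668108
1 - N/N_sat = 0.331892
ln(1 - N/N_sat) = -1.102946
t = -ln(1 - N/N_sat) / k = -(-1.102946) / 0.38 = 2.90 days

2.90


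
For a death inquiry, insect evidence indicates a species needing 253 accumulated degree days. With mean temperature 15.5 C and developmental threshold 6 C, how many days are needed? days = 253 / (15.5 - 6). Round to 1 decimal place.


Insect development time:
Effective temperature = avg_temp - T_base = 15.5 - 6 = 9.5 C
Days = ADD / effective_temp = 253 / 9.5 = 26.6 days

26.6


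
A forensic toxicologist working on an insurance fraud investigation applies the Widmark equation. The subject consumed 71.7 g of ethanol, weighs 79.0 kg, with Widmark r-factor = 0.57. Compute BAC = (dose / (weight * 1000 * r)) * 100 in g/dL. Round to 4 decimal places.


Applying the Widmark formula:
BAC = (dose_g / (body_wt * 1000 * r)) * 100
Denominator = 79.0 * 1000 * 0.57 = 45030
BAC = (71.7 / 45030) * 100
BAC = 0.1592 g/dL

0.1592


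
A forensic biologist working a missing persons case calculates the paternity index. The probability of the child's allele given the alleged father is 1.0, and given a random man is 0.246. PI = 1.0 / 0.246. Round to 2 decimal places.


Paternity Index calculation:
PI = P(allele|father) / P(allele|random)
PI = 1.0 / 0.246
PI = 4.07

4.07


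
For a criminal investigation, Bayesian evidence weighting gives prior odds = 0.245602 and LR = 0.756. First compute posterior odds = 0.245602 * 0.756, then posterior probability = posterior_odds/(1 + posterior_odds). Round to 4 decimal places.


Bayesian evidence evaluation:
Posterior odds = prior_odds * LR = 0.245602 * 0.756 = 0.1856751
Posterior probability = posterior_odds / (1 + posterior_odds)
= 0.1856751 / (1 + 0.1856751)
= 0.1856751 / 1.1856751
= 0.1566

0.1566


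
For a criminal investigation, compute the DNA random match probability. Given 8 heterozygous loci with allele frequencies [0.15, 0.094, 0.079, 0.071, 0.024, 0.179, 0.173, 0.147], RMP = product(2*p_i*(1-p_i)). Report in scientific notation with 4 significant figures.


Computing RMP for 8 loci:
Locus 1: 2 * 0.15 * 0.85 = 0.255
Locus 2: 2 * 0.094 * 0.906 = 0.170328
Locus 3: 2 * 0.079 * 0.921 = 0.145518
Locus 4: 2 * 0.071 * 0.929 = 0.131918
Locus 5: 2 * 0.024 * 0.976 = 0.046848
Locus 6: 2 * 0.179 * 0.821 = 0.293918
Locus 7: 2 * 0.173 * 0.827 = 0.286142
Locus 8: 2 * 0.147 * 0.853 = 0.250782
RMP = 8.238e-07

8.238e-07


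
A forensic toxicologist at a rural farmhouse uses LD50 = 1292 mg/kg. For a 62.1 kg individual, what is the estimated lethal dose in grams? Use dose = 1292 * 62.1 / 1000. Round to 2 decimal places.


Lethal dose calculation:
Lethal dose = LD50 * body_weight / 1000
= 1292 * 62.1 / 1000
= 80233.2 / 1000
= 80.23 g

80.23


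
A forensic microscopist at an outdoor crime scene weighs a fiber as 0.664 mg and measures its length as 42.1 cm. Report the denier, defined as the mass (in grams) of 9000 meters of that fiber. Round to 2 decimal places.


Denier calculation:
Mass in grams = 0.664 mg / 1000 = 0.000664 g
Length in meters = 42.1 cm / 100 = 0.421 m
Linear density = mass / length = 0.000664 / 0.421 = 0.0015772 g/m
Denier = (g/m) * 9000 = 0.0015772 * 9000 = 14.19

14.19


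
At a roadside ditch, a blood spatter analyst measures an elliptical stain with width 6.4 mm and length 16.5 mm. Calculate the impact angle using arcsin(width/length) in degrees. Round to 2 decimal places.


Blood spatter impact angle calculation:
width / length = 6.4 / 16.5 = 0.387879
angle = arcsin(0.387879)
angle = 22.82 degrees

22.82


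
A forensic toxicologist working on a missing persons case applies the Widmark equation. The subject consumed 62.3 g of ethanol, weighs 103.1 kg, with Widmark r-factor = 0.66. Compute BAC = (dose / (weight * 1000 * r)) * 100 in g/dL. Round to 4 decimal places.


Applying the Widmark formula:
BAC = (dose_g / (body_wt * 1000 * r)) * 100
Denominator = 103.1 * 1000 * 0.66 = 68046
BAC = (62.3 / 68046) * 100
BAC = 0.0916 g/dL

0.0916


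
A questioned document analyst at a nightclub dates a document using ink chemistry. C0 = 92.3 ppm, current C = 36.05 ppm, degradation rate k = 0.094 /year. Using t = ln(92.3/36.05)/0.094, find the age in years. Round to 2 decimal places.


Document age estimation:
C0/C = 92.3 / 36.05 = 2.560333
ln(C0/C) = 0.940137
t = 0.940137 / 0.094 = 10.00 years

10.00


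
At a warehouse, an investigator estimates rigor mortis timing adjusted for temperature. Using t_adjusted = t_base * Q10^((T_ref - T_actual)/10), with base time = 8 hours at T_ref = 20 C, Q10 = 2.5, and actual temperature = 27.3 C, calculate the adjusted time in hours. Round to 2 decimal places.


Rigor mortis time adjustment:
Exponent = (T_ref - T_actual) / 10 = (20 - 27.3) / 10 = -0.73
Q10 factor = 2.5^-0.73 = 0.51228
t_adjusted = 8 * 0.51228 = 4.10 hours

4.10


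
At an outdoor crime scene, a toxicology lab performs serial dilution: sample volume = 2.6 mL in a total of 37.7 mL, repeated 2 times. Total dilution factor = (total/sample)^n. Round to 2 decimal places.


Dilution factor calculation:
Single dilution = V_total / V_sample = 37.7 / 2.6 ≈ 14.5
Number of dilutions = 2
Total DF = (37.7 / 2.6)^2 (full precision, rounded at the end) = 210.25

210.25


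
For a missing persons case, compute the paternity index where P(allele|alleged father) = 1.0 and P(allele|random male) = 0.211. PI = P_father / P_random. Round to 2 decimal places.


Paternity Index calculation:
PI = P(allele|father) / P(allele|random)
PI = 1.0 / 0.211
PI = 4.74

4.74


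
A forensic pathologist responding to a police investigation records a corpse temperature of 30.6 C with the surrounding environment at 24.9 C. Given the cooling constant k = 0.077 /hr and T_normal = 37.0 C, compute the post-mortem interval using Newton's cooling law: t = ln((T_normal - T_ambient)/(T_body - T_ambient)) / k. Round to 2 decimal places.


Using Newton's law of cooling:
t = ln((T_normal - T_ambient) / (T_body - T_ambient)) / k
T_normal - T_ambient = 12.1
T_body - T_ambient = 5.7
Ratio = 2.122807
ln(ratio) = 0.752739
t = 0.752739 / 0.077 = 9.78 hours

9.78


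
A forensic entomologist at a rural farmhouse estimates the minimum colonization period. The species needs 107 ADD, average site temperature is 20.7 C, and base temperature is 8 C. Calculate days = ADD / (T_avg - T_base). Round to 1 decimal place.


Insect development time:
Effective temperature = avg_temp - T_base = 20.7 - 8 = 12.7 C
Days = ADD / effective_temp = 107 / 12.7 = 8.4 days

8.4


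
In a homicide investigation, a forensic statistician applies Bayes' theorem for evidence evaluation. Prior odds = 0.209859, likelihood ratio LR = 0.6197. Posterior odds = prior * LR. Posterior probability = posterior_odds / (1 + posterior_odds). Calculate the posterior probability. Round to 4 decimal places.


Bayesian evidence evaluation:
Posterior odds = prior_odds * LR = 0.209859 * 0.6197 = 0.1300496
Posterior probability = posterior_odds / (1 + posterior_odds)
= 0.1300496 / (1 + 0.1300496)
= 0.1300496 / 1.1300496
= 0.1151

0.1151


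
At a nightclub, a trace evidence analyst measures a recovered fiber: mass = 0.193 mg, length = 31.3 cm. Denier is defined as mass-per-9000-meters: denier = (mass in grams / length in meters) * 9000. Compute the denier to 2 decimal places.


Denier calculation:
Mass in grams = 0.193 mg / 1000 = 0.000193 g
Length in meters = 31.3 cm / 100 = 0.313 m
Linear density = mass / length = 0.000193 / 0.313 = 0.00061661 g/m
Denier = (g/m) * 9000 = 0.00061661 * 9000 = 5.55

5.55


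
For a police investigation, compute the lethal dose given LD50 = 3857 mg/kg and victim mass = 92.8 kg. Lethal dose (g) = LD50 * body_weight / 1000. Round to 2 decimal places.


Lethal dose calculation:
Lethal dose = LD50 * body_weight / 1000
= 3857 * 92.8 / 1000
= 357929.6 / 1000
= 357.93 g

357.93


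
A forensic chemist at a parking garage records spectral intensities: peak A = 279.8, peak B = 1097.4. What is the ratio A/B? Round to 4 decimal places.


Spectral peak ratio:
Peak A = 279.8 counts
Peak B = 1097.4 counts
Ratio = 279.8 / 1097.4 = 0.2550

0.2550


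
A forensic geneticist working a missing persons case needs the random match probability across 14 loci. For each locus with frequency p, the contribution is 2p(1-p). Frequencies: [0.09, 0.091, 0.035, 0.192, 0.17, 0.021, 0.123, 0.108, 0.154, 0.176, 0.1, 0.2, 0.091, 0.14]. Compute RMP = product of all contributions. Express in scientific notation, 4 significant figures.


Computing RMP for 14 loci:
Locus 1: 2 * 0.09 * 0.91 = 0.1638
Locus 2: 2 * 0.091 * 0.909 = 0.165438
Locus 3: 2 * 0.035 * 0.965 = 0.06755
Locus 4: 2 * 0.192 * 0.808 = 0.310272
Locus 5: 2 * 0.17 * 0.83 = 0.2822
Locus 6: 2 * 0.021 * 0.979 = 0.041118
Locus 7: 2 * 0.123 * 0.877 = 0.215742
Locus 8: 2 * 0.108 * 0.892 = 0.192672
Locus 9: 2 * 0.154 * 0.846 = 0.260568
Locus 10: 2 * 0.176 * 0.824 = 0.290048
Locus 11: 2 * 0.1 * 0.9 = 0.18
Locus 12: 2 * 0.2 * 0.8 = 0.32
Locus 13: 2 * 0.091 * 0.909 = 0.165438
Locus 14: 2 * 0.14 * 0.86 = 0.2408
RMP = 4.751e-11

4.751e-11


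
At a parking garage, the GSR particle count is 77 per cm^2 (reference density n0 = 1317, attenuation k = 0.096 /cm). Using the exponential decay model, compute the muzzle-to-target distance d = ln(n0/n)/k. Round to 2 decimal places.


GSR distance calculation:
n0/n = 1317 / 77 = 17.103896
ln(n0/n) = 2.839306
d = 2.839306 / 0.096 = 29.58 cm

29.58


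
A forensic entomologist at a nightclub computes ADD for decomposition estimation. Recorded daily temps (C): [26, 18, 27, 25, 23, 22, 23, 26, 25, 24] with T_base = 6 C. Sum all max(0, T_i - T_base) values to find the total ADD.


Computing ADD day by day:
Day 1: max(0, 26 - 6) = 20
Day 2: max(0, 18 - 6) = 12
Day 3: max(0, 27 - 6) = 21
Day 4: max(0, 25 - 6) = 19
Day 5: max(0, 23 - 6) = 17
Day 6: max(0, 22 - 6) = 16
Day 7: max(0, 23 - 6) = 17
Day 8: max(0, 26 - 6) = 20
Day 9: max(0, 25 - 6) = 19
Day 10: max(0, 24 - 6) = 18
Total ADD = 179

179


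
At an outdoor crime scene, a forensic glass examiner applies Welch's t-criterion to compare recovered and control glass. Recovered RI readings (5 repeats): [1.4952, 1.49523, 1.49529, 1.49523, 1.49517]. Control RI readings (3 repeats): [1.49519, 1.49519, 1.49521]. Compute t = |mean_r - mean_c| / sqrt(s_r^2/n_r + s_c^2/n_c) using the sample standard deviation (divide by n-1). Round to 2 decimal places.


Welch's t-criterion for glass RI comparison:
Recovered mean = sum / n_r = 7.47612 / 5 = 1.495224
Control mean = sum / n_c = 4.48559 / 3 = 1.4951967
Recovered sample variance s_r^2 = 1.98e-09
Control sample variance s_c^2 = 1.33333e-10
Welch SE (unpooled) = sqrt(s_r^2/n_r + s_c^2/n_c) = sqrt(3.96e-10 + 4.44444e-11) = sqrt(4.40444e-10) = 2.09868e-05
|mean_r - mean_c| = 2.73333e-05
t = 2.73333e-05 / 2.09868e-05 = 1.30

1.30


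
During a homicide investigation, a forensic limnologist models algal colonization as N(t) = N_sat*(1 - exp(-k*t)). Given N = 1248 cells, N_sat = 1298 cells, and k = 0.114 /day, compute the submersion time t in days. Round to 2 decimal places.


PMSI from diatom colonization curve:
N / N_sat = 1248 / 1298 = 0.961479
1 - N/N_sat = 0.038521
ln(1 - N/N_sat) = -3.256552
t = -ln(1 - N/N_sat) / k = -(-3.256552) / 0.114 = 28.57 days

28.57


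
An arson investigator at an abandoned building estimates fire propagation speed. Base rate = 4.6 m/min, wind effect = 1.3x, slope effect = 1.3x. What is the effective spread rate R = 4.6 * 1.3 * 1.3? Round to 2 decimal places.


Fire spread rate calculation:
R = R0 * wind_factor * slope_factor
= 4.6 * 1.3 * 1.3
= 5.98 * 1.3
= 7.77 m/min

7.77


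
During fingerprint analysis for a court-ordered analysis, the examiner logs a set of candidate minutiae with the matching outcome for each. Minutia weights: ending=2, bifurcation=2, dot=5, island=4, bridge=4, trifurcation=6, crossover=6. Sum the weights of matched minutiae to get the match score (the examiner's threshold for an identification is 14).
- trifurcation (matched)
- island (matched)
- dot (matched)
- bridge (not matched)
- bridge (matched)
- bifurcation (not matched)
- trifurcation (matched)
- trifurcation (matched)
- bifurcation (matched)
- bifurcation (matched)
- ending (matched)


Weighted minutiae match score:
  trifurcation: matched, +6 (running total 6)
  island: matched, +4 (running total 10)
  dot: matched, +5 (running total 15)
  bridge: not matched, +0
  bridge: matched, +4 (running total 19)
  bifurcation: not matched, +0
  trifurcation: matched, +6 (running total 25)
  trifurcation: matched, +6 (running total 31)
  bifurcation: matched, +2 (running total 33)
  bifurcation: matched, +2 (running total 35)
  ending: matched, +2 (running total 37)
Total score = 37
Threshold = 14; verdict = identification

37


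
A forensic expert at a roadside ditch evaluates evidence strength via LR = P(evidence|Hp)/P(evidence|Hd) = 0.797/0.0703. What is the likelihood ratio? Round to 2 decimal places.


Likelihood ratio calculation:
LR = P(E|Hp) / P(E|Hd)
LR = 0.797 / 0.0703
LR = 11.34

11.34


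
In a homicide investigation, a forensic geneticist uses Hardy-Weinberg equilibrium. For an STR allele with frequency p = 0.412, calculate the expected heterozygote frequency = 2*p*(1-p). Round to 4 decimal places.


Hardy-Weinberg heterozygote frequency:
q = 1 - p = 1 - 0.412 = 0.588
2pq = 2 * 0.412 * 0.588 = 0.4845

0.4845


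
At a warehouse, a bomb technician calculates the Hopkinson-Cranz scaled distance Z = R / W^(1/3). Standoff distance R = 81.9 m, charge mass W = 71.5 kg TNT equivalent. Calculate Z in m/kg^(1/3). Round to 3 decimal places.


Scaled distance calculation:
W^(1/3) = 71.5^(1/3) = 4.150515
Z = R / W^(1/3) = 81.9 / 4.150515
Z = 19.732 m/kg^(1/3)

19.732


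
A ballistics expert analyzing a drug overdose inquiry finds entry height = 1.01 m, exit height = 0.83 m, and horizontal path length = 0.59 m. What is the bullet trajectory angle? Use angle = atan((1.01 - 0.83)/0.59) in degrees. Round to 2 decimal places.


Bullet trajectory angle:
Height difference = 1.01 - 0.83 = 0.18 m
angle = atan(0.18 / 0.59)
angle = atan(0.305085)
angle = 16.97 degrees

16.97


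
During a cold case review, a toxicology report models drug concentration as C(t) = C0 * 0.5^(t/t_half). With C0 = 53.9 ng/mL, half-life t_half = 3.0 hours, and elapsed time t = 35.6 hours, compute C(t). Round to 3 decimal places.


Drug concentration decay:
Number of half-lives = t / t_half = 35.6 / 3.0 = 11.866667
Decay factor = 0.5^11.866667 = 0.00026778
C(t) = 53.9 * 0.00026778 = 0.014 ng/mL

0.014
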